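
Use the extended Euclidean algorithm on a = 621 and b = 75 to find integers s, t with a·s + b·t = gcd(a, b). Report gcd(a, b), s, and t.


Euclidean algorithm on (621, 75) — divide until remainder is 0:
  621 = 8 · 75 + 21
  75 = 3 · 21 + 12
  21 = 1 · 12 + 9
  12 = 1 · 9 + 3
  9 = 3 · 3 + 0
gcd(621, 75) = 3.
Track Bezout coefficients alongside the remainders: start with r₀ = 621 = a·1 + b·0 (s = 1, t = 0) and r₁ = 75 = a·0 + b·1 (s = 0, t = 1); each new remainder r_{k+1} = r_{k-1} − q_k·r_k inherits s_{k+1} = s_{k-1} − q_k·s_k, t_{k+1} = t_{k-1} − q_k·t_k, so r_k = a·s_k + b·t_k at every step:
  q = 8: r = 21, s = 1 − 8·0 = 1, t = 0 − 8·1 = -8  (check: 621·1 + 75·(-8) = 21)
  q = 3: r = 12, s = 0 − 3·1 = -3, t = 1 − 3·(-8) = 25  (check: 621·(-3) + 75·25 = 12)
  q = 1: r = 9, s = 1 − 1·(-3) = 4, t = -8 − 1·25 = -33  (check: 621·4 + 75·(-33) = 9)
  q = 1: r = 3, s = -3 − 1·4 = -7, t = 25 − 1·(-33) = 58  (check: 621·(-7) + 75·58 = 3)
The row with r = 3 (the gcd) gives the Bezout coefficients s = -7, t = 58.
Result: 621 · (-7) + 75 · (58) = 3.

gcd(621, 75) = 3; s = -7, t = 58 (check: 621·(-7) + 75·58 = 3).


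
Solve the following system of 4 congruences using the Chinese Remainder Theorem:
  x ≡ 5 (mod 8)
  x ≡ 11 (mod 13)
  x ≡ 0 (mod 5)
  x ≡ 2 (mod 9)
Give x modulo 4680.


Product of moduli M = 8 · 13 · 5 · 9 = 4680.
Merge one congruence at a time:
  Start: x ≡ 5 (mod 8).
  Combine with x ≡ 11 (mod 13); new modulus lcm = 104.
    Write x = 5 + 8·t and substitute into x ≡ 11 (mod 13): 8·t ≡ 11 − 5 = 6 (mod 13).
    The inverse of 8 mod 13 is 5 (since 8·5 = 40 = 3·13 + 1), so t ≡ 5·6 = 30 ≡ 4 (mod 13).
    Then x = 5 + 8·4 = 37, valid modulo lcm(8, 13) = 104: x ≡ 37 (mod 104).
  Combine with x ≡ 0 (mod 5); new modulus lcm = 520.
    Write x = 37 + 104·t and substitute into x ≡ 0 (mod 5): 104·t ≡ 0 − 37 = -37 (mod 5).
    Reduce coefficients mod 5: 4·t ≡ 3 (mod 5).
    The inverse of 4 mod 5 is 4 (since 4·4 = 16 = 3·5 + 1), so t ≡ 4·3 = 12 ≡ 2 (mod 5).
    Then x = 37 + 104·2 = 245, valid modulo lcm(104, 5) = 520: x ≡ 245 (mod 520).
  Combine with x ≡ 2 (mod 9); new modulus lcm = 4680.
    Write x = 245 + 520·t and substitute into x ≡ 2 (mod 9): 520·t ≡ 2 − 245 = -243 (mod 9).
    Reduce coefficients mod 9: 7·t ≡ 0 (mod 9).
    The inverse of 7 mod 9 is 4 (since 7·4 = 28 = 3·9 + 1), so t ≡ 4·0 = 0 ≡ 0 (mod 9).
    Then x = 245 + 520·0 = 245, valid modulo lcm(520, 9) = 4680: x ≡ 245 (mod 4680).
Verify against each original: 245 mod 8 = 5, 245 mod 13 = 11, 245 mod 5 = 0, 245 mod 9 = 2.

x ≡ 245 (mod 4680).


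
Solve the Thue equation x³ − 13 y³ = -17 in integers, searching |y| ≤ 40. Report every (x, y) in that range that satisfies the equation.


The equation is x³ - 13y³ = -17. For fixed y, x³ = 13·y³ − 17, so a solution requires the RHS to be a perfect cube.
Strategy: iterate y from -40 to 40, compute RHS = 13·y³ − 17, and check whether it is a (positive or negative) perfect cube.
Check small values of y:
  y = 0: RHS = -17 is not a perfect cube.
  y = 1: RHS = -4 is not a perfect cube.
  y = -1: RHS = -30 is not a perfect cube.
  y = 2: RHS = 87 is not a perfect cube.
  y = -2: RHS = -121 is not a perfect cube.
  y = 3: RHS = 334 is not a perfect cube.
  y = -3: RHS = -368 is not a perfect cube.
Continuing the search up to |y| = 40 finds no solutions either.
No (x, y) in the scanned range satisfies the equation.

No integer solutions with |y| ≤ 40.


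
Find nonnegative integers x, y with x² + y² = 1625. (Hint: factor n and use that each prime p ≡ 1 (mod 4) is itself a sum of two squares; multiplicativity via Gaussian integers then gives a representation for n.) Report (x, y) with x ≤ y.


Step 1: Factor n = 1625 = 5^3 · 13.
Step 2: Check the mod-4 condition on each prime factor: 5 ≡ 1 (mod 4), exponent 3; 13 ≡ 1 (mod 4), exponent 1.
All primes ≡ 3 (mod 4) appear to even exponent (or don't appear), so by the two-squares theorem n IS expressible as a sum of two squares.
Step 3: Build a representation. Group n = k² · m with k = 5 and m = 5 · 13 = 65 (a product of primes ≡ 1 (mod 4)); a representation of m scales to one of n via (k·x)² + (k·y)² = k²(x² + y²). Each prime p ≡ 1 (mod 4) is itself a sum of two squares; find a² by testing p − a² for a perfect square:
  5: 5 − 1² = 4 = 2² ⇒ 5 = 1² + 2².
  13: 13 − 1² = 12, 13 − 2² = 9 = 3² ⇒ 13 = 2² + 3².
  Combine using the Brahmagupta–Fibonacci identity (a² + b²)(c² + d²) = (ac − bd)² + (ad + bc)² = (ac + bd)² + (ad − bc)²:
  5 · 13 = 65: from (1² + 2²)(2² + 3²), take (1·2 − 2·3, 1·3 + 2·2) = (2 − 6, 3 + 4) = (-4, 7); dropping signs (only squares matter) gives (4, 7); check 4² + 7² = 16 + 49 = 65 ✓.
  Scale by k = 5: (5·4, 5·7) = (20, 35).
Step 4: Order so x ≤ y and verify: 20² + 35² = 400 + 1225 = 1625 = n. ✓

n = 1625 = 20² + 35² (one valid representation with x ≤ y).


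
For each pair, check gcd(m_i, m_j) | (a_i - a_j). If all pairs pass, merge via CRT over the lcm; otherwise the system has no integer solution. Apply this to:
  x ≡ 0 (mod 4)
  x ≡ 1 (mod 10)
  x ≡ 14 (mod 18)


Moduli 4, 10, 18 are not pairwise coprime, so CRT works modulo lcm(m_i) when all pairwise compatibility conditions hold.
Pairwise compatibility: gcd(m_i, m_j) must divide a_i - a_j for every pair.
Merge one congruence at a time:
  Start: x ≡ 0 (mod 4).
  Combine with x ≡ 1 (mod 10): gcd(4, 10) = 2, and 1 - 0 = 1 is NOT divisible by 2.
    ⇒ system is inconsistent (no integer solution).

No solution (the system is inconsistent).


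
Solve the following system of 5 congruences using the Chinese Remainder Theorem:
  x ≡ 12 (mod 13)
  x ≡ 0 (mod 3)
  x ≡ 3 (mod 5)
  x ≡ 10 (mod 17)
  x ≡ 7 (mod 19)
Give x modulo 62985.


Product of moduli M = 13 · 3 · 5 · 17 · 19 = 62985.
Merge one congruence at a time:
  Start: x ≡ 12 (mod 13).
  Combine with x ≡ 0 (mod 3); new modulus lcm = 39.
    Write x = 12 + 13·t and substitute into x ≡ 0 (mod 3): 13·t ≡ 0 − 12 = -12 (mod 3).
    Reduce coefficients mod 3: 1·t ≡ 0 (mod 3).
    So t ≡ 0 (mod 3).
    Then x = 12 + 13·0 = 12, valid modulo lcm(13, 3) = 39: x ≡ 12 (mod 39).
  Combine with x ≡ 3 (mod 5); new modulus lcm = 195.
    Write x = 12 + 39·t and substitute into x ≡ 3 (mod 5): 39·t ≡ 3 − 12 = -9 (mod 5).
    Reduce coefficients mod 5: 4·t ≡ 1 (mod 5).
    The inverse of 4 mod 5 is 4 (since 4·4 = 16 = 3·5 + 1), so t ≡ 4·1 = 4 ≡ 4 (mod 5).
    Then x = 12 + 39·4 = 168, valid modulo lcm(39, 5) = 195: x ≡ 168 (mod 195).
  Combine with x ≡ 10 (mod 17); new modulus lcm = 3315.
    Write x = 168 + 195·t and substitute into x ≡ 10 (mod 17): 195·t ≡ 10 − 168 = -158 (mod 17).
    Reduce coefficients mod 17: 8·t ≡ 12 (mod 17).
    The inverse of 8 mod 17 is 15 (since 8·15 = 120 = 7·17 + 1), so t ≡ 15·12 = 180 ≡ 10 (mod 17).
    Then x = 168 + 195·10 = 2118, valid modulo lcm(195, 17) = 3315: x ≡ 2118 (mod 3315).
  Combine with x ≡ 7 (mod 19); new modulus lcm = 62985.
    Write x = 2118 + 3315·t and substitute into x ≡ 7 (mod 19): 3315·t ≡ 7 − 2118 = -2111 (mod 19).
    Reduce coefficients mod 19: 9·t ≡ 17 (mod 19).
    The inverse of 9 mod 19 is 17 (since 9·17 = 153 = 8·19 + 1), so t ≡ 17·17 = 289 ≡ 4 (mod 19).
    Then x = 2118 + 3315·4 = 15378, valid modulo lcm(3315, 19) = 62985: x ≡ 15378 (mod 62985).
Verify against each original: 15378 mod 13 = 12, 15378 mod 3 = 0, 15378 mod 5 = 3, 15378 mod 17 = 10, 15378 mod 19 = 7.

x ≡ 15378 (mod 62985).


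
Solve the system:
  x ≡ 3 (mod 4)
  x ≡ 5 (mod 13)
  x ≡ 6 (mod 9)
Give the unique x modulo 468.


Moduli 4, 13, 9 are pairwise coprime; by CRT there is a unique solution modulo M = 4 · 13 · 9 = 468.
Solve pairwise, accumulating the modulus:
  Start with x ≡ 3 (mod 4).
  Combine with x ≡ 5 (mod 13): since gcd(4, 13) = 1, we get a unique residue mod 52.
    Write x = 3 + 4·t and substitute into x ≡ 5 (mod 13): 4·t ≡ 5 − 3 = 2 (mod 13).
    The inverse of 4 mod 13 is 10 (since 4·10 = 40 = 3·13 + 1), so t ≡ 10·2 = 20 ≡ 7 (mod 13).
    Then x = 3 + 4·7 = 31, valid modulo lcm(4, 13) = 52: x ≡ 31 (mod 52).
  Combine with x ≡ 6 (mod 9): since gcd(52, 9) = 1, we get a unique residue mod 468.
    Write x = 31 + 52·t and substitute into x ≡ 6 (mod 9): 52·t ≡ 6 − 31 = -25 (mod 9).
    Reduce coefficients mod 9: 7·t ≡ 2 (mod 9).
    The inverse of 7 mod 9 is 4 (since 7·4 = 28 = 3·9 + 1), so t ≡ 4·2 = 8 ≡ 8 (mod 9).
    Then x = 31 + 52·8 = 447, valid modulo lcm(52, 9) = 468: x ≡ 447 (mod 468).
Verify: 447 mod 4 = 3 ✓, 447 mod 13 = 5 ✓, 447 mod 9 = 6 ✓.

x ≡ 447 (mod 468).


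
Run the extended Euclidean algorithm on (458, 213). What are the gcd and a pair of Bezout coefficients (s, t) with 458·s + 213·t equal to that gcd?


Euclidean algorithm on (458, 213) — divide until remainder is 0:
  458 = 2 · 213 + 32
  213 = 6 · 32 + 21
  32 = 1 · 21 + 11
  21 = 1 · 11 + 10
  11 = 1 · 10 + 1
  10 = 10 · 1 + 0
gcd(458, 213) = 1.
Track Bezout coefficients alongside the remainders: start with r₀ = 458 = a·1 + b·0 (s = 1, t = 0) and r₁ = 213 = a·0 + b·1 (s = 0, t = 1); each new remainder r_{k+1} = r_{k-1} − q_k·r_k inherits s_{k+1} = s_{k-1} − q_k·s_k, t_{k+1} = t_{k-1} − q_k·t_k, so r_k = a·s_k + b·t_k at every step:
  q = 2: r = 32, s = 1 − 2·0 = 1, t = 0 − 2·1 = -2  (check: 458·1 + 213·(-2) = 32)
  q = 6: r = 21, s = 0 − 6·1 = -6, t = 1 − 6·(-2) = 13  (check: 458·(-6) + 213·13 = 21)
  q = 1: r = 11, s = 1 − 1·(-6) = 7, t = -2 − 1·13 = -15  (check: 458·7 + 213·(-15) = 11)
  q = 1: r = 10, s = -6 − 1·7 = -13, t = 13 − 1·(-15) = 28  (check: 458·(-13) + 213·28 = 10)
  q = 1: r = 1, s = 7 − 1·(-13) = 20, t = -15 − 1·28 = -43  (check: 458·20 + 213·(-43) = 1)
The row with r = 1 (the gcd) gives the Bezout coefficients s = 20, t = -43.
Result: 458 · (20) + 213 · (-43) = 1.

gcd(458, 213) = 1; s = 20, t = -43 (check: 458·20 + 213·(-43) = 1).


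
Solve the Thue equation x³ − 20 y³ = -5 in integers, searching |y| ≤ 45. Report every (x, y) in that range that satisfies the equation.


The equation is x³ - 20y³ = -5. For fixed y, x³ = 20·y³ − 5, so a solution requires the RHS to be a perfect cube.
Strategy: iterate y from -45 to 45, compute RHS = 20·y³ − 5, and check whether it is a (positive or negative) perfect cube.
Check small values of y:
  y = 0: RHS = -5 is not a perfect cube.
  y = 1: RHS = 15 is not a perfect cube.
  y = -1: RHS = -25 is not a perfect cube.
  y = 2: RHS = 155 is not a perfect cube.
  y = -2: RHS = -165 is not a perfect cube.
  y = 3: RHS = 535 is not a perfect cube.
  y = -3: RHS = -545 is not a perfect cube.
Continuing the search up to |y| = 45 finds no solutions either.
No (x, y) in the scanned range satisfies the equation.

No integer solutions with |y| ≤ 45.


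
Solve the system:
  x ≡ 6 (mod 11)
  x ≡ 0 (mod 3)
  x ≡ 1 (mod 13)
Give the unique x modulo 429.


Moduli 11, 3, 13 are pairwise coprime; by CRT there is a unique solution modulo M = 11 · 3 · 13 = 429.
Solve pairwise, accumulating the modulus:
  Start with x ≡ 6 (mod 11).
  Combine with x ≡ 0 (mod 3): since gcd(11, 3) = 1, we get a unique residue mod 33.
    Write x = 6 + 11·t and substitute into x ≡ 0 (mod 3): 11·t ≡ 0 − 6 = -6 (mod 3).
    Reduce coefficients mod 3: 2·t ≡ 0 (mod 3).
    The inverse of 2 mod 3 is 2 (since 2·2 = 4 = 1·3 + 1), so t ≡ 2·0 = 0 ≡ 0 (mod 3).
    Then x = 6 + 11·0 = 6, valid modulo lcm(11, 3) = 33: x ≡ 6 (mod 33).
  Combine with x ≡ 1 (mod 13): since gcd(33, 13) = 1, we get a unique residue mod 429.
    Write x = 6 + 33·t and substitute into x ≡ 1 (mod 13): 33·t ≡ 1 − 6 = -5 (mod 13).
    Reduce coefficients mod 13: 7·t ≡ 8 (mod 13).
    The inverse of 7 mod 13 is 2 (since 7·2 = 14 = 1·13 + 1), so t ≡ 2·8 = 16 ≡ 3 (mod 13).
    Then x = 6 + 33·3 = 105, valid modulo lcm(33, 13) = 429: x ≡ 105 (mod 429).
Verify: 105 mod 11 = 6 ✓, 105 mod 3 = 0 ✓, 105 mod 13 = 1 ✓.

x ≡ 105 (mod 429).


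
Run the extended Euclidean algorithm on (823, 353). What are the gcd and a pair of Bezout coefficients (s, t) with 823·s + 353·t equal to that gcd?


Euclidean algorithm on (823, 353) — divide until remainder is 0:
  823 = 2 · 353 + 117
  353 = 3 · 117 + 2
  117 = 58 · 2 + 1
  2 = 2 · 1 + 0
gcd(823, 353) = 1.
Track Bezout coefficients alongside the remainders: start with r₀ = 823 = a·1 + b·0 (s = 1, t = 0) and r₁ = 353 = a·0 + b·1 (s = 0, t = 1); each new remainder r_{k+1} = r_{k-1} − q_k·r_k inherits s_{k+1} = s_{k-1} − q_k·s_k, t_{k+1} = t_{k-1} − q_k·t_k, so r_k = a·s_k + b·t_k at every step:
  q = 2: r = 117, s = 1 − 2·0 = 1, t = 0 − 2·1 = -2  (check: 823·1 + 353·(-2) = 117)
  q = 3: r = 2, s = 0 − 3·1 = -3, t = 1 − 3·(-2) = 7  (check: 823·(-3) + 353·7 = 2)
  q = 58: r = 1, s = 1 − 58·(-3) = 175, t = -2 − 58·7 = -408  (check: 823·175 + 353·(-408) = 1)
The row with r = 1 (the gcd) gives the Bezout coefficients s = 175, t = -408.
Result: 823 · (175) + 353 · (-408) = 1.

gcd(823, 353) = 1; s = 175, t = -408 (check: 823·175 + 353·(-408) = 1).


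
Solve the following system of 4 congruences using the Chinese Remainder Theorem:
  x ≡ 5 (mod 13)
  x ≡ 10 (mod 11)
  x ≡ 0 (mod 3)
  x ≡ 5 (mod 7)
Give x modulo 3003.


Product of moduli M = 13 · 11 · 3 · 7 = 3003.
Merge one congruence at a time:
  Start: x ≡ 5 (mod 13).
  Combine with x ≡ 10 (mod 11); new modulus lcm = 143.
    Write x = 5 + 13·t and substitute into x ≡ 10 (mod 11): 13·t ≡ 10 − 5 = 5 (mod 11).
    Reduce coefficients mod 11: 2·t ≡ 5 (mod 11).
    The inverse of 2 mod 11 is 6 (since 2·6 = 12 = 1·11 + 1), so t ≡ 6·5 = 30 ≡ 8 (mod 11).
    Then x = 5 + 13·8 = 109, valid modulo lcm(13, 11) = 143: x ≡ 109 (mod 143).
  Combine with x ≡ 0 (mod 3); new modulus lcm = 429.
    Write x = 109 + 143·t and substitute into x ≡ 0 (mod 3): 143·t ≡ 0 − 109 = -109 (mod 3).
    Reduce coefficients mod 3: 2·t ≡ 2 (mod 3).
    The inverse of 2 mod 3 is 2 (since 2·2 = 4 = 1·3 + 1), so t ≡ 2·2 = 4 ≡ 1 (mod 3).
    Then x = 109 + 143·1 = 252, valid modulo lcm(143, 3) = 429: x ≡ 252 (mod 429).
  Combine with x ≡ 5 (mod 7); new modulus lcm = 3003.
    Write x = 252 + 429·t and substitute into x ≡ 5 (mod 7): 429·t ≡ 5 − 252 = -247 (mod 7).
    Reduce coefficients mod 7: 2·t ≡ 5 (mod 7).
    The inverse of 2 mod 7 is 4 (since 2·4 = 8 = 1·7 + 1), so t ≡ 4·5 = 20 ≡ 6 (mod 7).
    Then x = 252 + 429·6 = 2826, valid modulo lcm(429, 7) = 3003: x ≡ 2826 (mod 3003).
Verify against each original: 2826 mod 13 = 5, 2826 mod 11 = 10, 2826 mod 3 = 0, 2826 mod 7 = 5.

x ≡ 2826 (mod 3003).


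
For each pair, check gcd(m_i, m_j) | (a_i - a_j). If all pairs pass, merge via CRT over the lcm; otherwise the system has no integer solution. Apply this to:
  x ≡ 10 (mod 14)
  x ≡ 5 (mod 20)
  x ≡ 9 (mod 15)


Moduli 14, 20, 15 are not pairwise coprime, so CRT works modulo lcm(m_i) when all pairwise compatibility conditions hold.
Pairwise compatibility: gcd(m_i, m_j) must divide a_i - a_j for every pair.
Merge one congruence at a time:
  Start: x ≡ 10 (mod 14).
  Combine with x ≡ 5 (mod 20): gcd(14, 20) = 2, and 5 - 10 = -5 is NOT divisible by 2.
    ⇒ system is inconsistent (no integer solution).

No solution (the system is inconsistent).


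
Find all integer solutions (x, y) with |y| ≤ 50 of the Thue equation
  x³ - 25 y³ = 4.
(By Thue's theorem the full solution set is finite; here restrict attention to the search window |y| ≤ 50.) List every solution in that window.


The equation is x³ - 25y³ = 4. For fixed y, x³ = 25·y³ + 4, so a solution requires the RHS to be a perfect cube.
Strategy: iterate y from -50 to 50, compute RHS = 25·y³ + 4, and check whether it is a (positive or negative) perfect cube.
Check small values of y:
  y = 0: RHS = 4 is not a perfect cube.
  y = 1: RHS = 29 is not a perfect cube.
  y = -1: RHS = -21 is not a perfect cube.
  y = 2: RHS = 204 is not a perfect cube.
  y = -2: RHS = -196 is not a perfect cube.
  y = 3: RHS = 679 is not a perfect cube.
  y = -3: RHS = -671 is not a perfect cube.
Continuing the search up to |y| = 50 finds no solutions either.
No (x, y) in the scanned range satisfies the equation.

No integer solutions with |y| ≤ 50.


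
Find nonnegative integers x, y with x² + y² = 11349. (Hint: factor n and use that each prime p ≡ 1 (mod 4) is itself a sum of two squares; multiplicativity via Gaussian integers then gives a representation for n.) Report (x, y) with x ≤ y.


Step 1: Factor n = 11349 = 3^2 · 13 · 97.
Step 2: Check the mod-4 condition on each prime factor: 3 ≡ 3 (mod 4), exponent 2 (must be even); 13 ≡ 1 (mod 4), exponent 1; 97 ≡ 1 (mod 4), exponent 1.
All primes ≡ 3 (mod 4) appear to even exponent (or don't appear), so by the two-squares theorem n IS expressible as a sum of two squares.
Step 3: Build a representation. Group n = k² · m with k = 3 and m = 13 · 97 = 1261 (a product of primes ≡ 1 (mod 4)); a representation of m scales to one of n via (k·x)² + (k·y)² = k²(x² + y²). Each prime p ≡ 1 (mod 4) is itself a sum of two squares; find a² by testing p − a² for a perfect square:
  13: 13 − 1² = 12, 13 − 2² = 9 = 3² ⇒ 13 = 2² + 3².
  97: 97 − 1² = 96, 97 − 2² = 93, 97 − 3² = 88, 97 − 4² = 81 = 9² ⇒ 97 = 4² + 9².
  Combine using the Brahmagupta–Fibonacci identity (a² + b²)(c² + d²) = (ac − bd)² + (ad + bc)² = (ac + bd)² + (ad − bc)²:
  13 · 97 = 1261: from (2² + 3²)(4² + 9²), take (2·4 − 3·9, 2·9 + 3·4) = (8 − 27, 18 + 12) = (-19, 30); dropping signs (only squares matter) gives (19, 30); check 19² + 30² = 361 + 900 = 1261 ✓.
  Scale by k = 3: (3·19, 3·30) = (57, 90).
Step 4: Order so x ≤ y and verify: 57² + 90² = 3249 + 8100 = 11349 = n. ✓

n = 11349 = 57² + 90² (one valid representation with x ≤ y).


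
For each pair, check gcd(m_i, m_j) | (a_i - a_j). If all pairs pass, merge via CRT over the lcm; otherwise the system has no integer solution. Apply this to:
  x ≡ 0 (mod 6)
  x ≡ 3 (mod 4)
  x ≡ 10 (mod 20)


Moduli 6, 4, 20 are not pairwise coprime, so CRT works modulo lcm(m_i) when all pairwise compatibility conditions hold.
Pairwise compatibility: gcd(m_i, m_j) must divide a_i - a_j for every pair.
Merge one congruence at a time:
  Start: x ≡ 0 (mod 6).
  Combine with x ≡ 3 (mod 4): gcd(6, 4) = 2, and 3 - 0 = 3 is NOT divisible by 2.
    ⇒ system is inconsistent (no integer solution).

No solution (the system is inconsistent).


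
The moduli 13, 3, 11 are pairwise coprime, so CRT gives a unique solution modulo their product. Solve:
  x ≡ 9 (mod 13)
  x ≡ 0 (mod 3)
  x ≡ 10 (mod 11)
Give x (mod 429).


Moduli 13, 3, 11 are pairwise coprime; by CRT there is a unique solution modulo M = 13 · 3 · 11 = 429.
Solve pairwise, accumulating the modulus:
  Start with x ≡ 9 (mod 13).
  Combine with x ≡ 0 (mod 3): since gcd(13, 3) = 1, we get a unique residue mod 39.
    Write x = 9 + 13·t and substitute into x ≡ 0 (mod 3): 13·t ≡ 0 − 9 = -9 (mod 3).
    Reduce coefficients mod 3: 1·t ≡ 0 (mod 3).
    So t ≡ 0 (mod 3).
    Then x = 9 + 13·0 = 9, valid modulo lcm(13, 3) = 39: x ≡ 9 (mod 39).
  Combine with x ≡ 10 (mod 11): since gcd(39, 11) = 1, we get a unique residue mod 429.
    Write x = 9 + 39·t and substitute into x ≡ 10 (mod 11): 39·t ≡ 10 − 9 = 1 (mod 11).
    Reduce coefficients mod 11: 6·t ≡ 1 (mod 11).
    The inverse of 6 mod 11 is 2 (since 6·2 = 12 = 1·11 + 1), so t ≡ 2·1 = 2 ≡ 2 (mod 11).
    Then x = 9 + 39·2 = 87, valid modulo lcm(39, 11) = 429: x ≡ 87 (mod 429).
Verify: 87 mod 13 = 9 ✓, 87 mod 3 = 0 ✓, 87 mod 11 = 10 ✓.

x ≡ 87 (mod 429).


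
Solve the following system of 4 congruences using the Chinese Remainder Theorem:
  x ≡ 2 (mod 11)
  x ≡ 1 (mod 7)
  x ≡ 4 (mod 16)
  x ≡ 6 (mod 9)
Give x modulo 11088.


Product of moduli M = 11 · 7 · 16 · 9 = 11088.
Merge one congruence at a time:
  Start: x ≡ 2 (mod 11).
  Combine with x ≡ 1 (mod 7); new modulus lcm = 77.
    Write x = 2 + 11·t and substitute into x ≡ 1 (mod 7): 11·t ≡ 1 − 2 = -1 (mod 7).
    Reduce coefficients mod 7: 4·t ≡ 6 (mod 7).
    The inverse of 4 mod 7 is 2 (since 4·2 = 8 = 1·7 + 1), so t ≡ 2·6 = 12 ≡ 5 (mod 7).
    Then x = 2 + 11·5 = 57, valid modulo lcm(11, 7) = 77: x ≡ 57 (mod 77).
  Combine with x ≡ 4 (mod 16); new modulus lcm = 1232.
    Write x = 57 + 77·t and substitute into x ≡ 4 (mod 16): 77·t ≡ 4 − 57 = -53 (mod 16).
    Reduce coefficients mod 16: 13·t ≡ 11 (mod 16).
    The inverse of 13 mod 16 is 5 (since 13·5 = 65 = 4·16 + 1), so t ≡ 5·11 = 55 ≡ 7 (mod 16).
    Then x = 57 + 77·7 = 596, valid modulo lcm(77, 16) = 1232: x ≡ 596 (mod 1232).
  Combine with x ≡ 6 (mod 9); new modulus lcm = 11088.
    Write x = 596 + 1232·t and substitute into x ≡ 6 (mod 9): 1232·t ≡ 6 − 596 = -590 (mod 9).
    Reduce coefficients mod 9: 8·t ≡ 4 (mod 9).
    The inverse of 8 mod 9 is 8 (since 8·8 = 64 = 7·9 + 1), so t ≡ 8·4 = 32 ≡ 5 (mod 9).
    Then x = 596 + 1232·5 = 6756, valid modulo lcm(1232, 9) = 11088: x ≡ 6756 (mod 11088).
Verify against each original: 6756 mod 11 = 2, 6756 mod 7 = 1, 6756 mod 16 = 4, 6756 mod 9 = 6.

x ≡ 6756 (mod 11088).


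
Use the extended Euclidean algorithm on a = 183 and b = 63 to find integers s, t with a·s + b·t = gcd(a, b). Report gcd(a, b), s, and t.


Euclidean algorithm on (183, 63) — divide until remainder is 0:
  183 = 2 · 63 + 57
  63 = 1 · 57 + 6
  57 = 9 · 6 + 3
  6 = 2 · 3 + 0
gcd(183, 63) = 3.
Track Bezout coefficients alongside the remainders: start with r₀ = 183 = a·1 + b·0 (s = 1, t = 0) and r₁ = 63 = a·0 + b·1 (s = 0, t = 1); each new remainder r_{k+1} = r_{k-1} − q_k·r_k inherits s_{k+1} = s_{k-1} − q_k·s_k, t_{k+1} = t_{k-1} − q_k·t_k, so r_k = a·s_k + b·t_k at every step:
  q = 2: r = 57, s = 1 − 2·0 = 1, t = 0 − 2·1 = -2  (check: 183·1 + 63·(-2) = 57)
  q = 1: r = 6, s = 0 − 1·1 = -1, t = 1 − 1·(-2) = 3  (check: 183·(-1) + 63·3 = 6)
  q = 9: r = 3, s = 1 − 9·(-1) = 10, t = -2 − 9·3 = -29  (check: 183·10 + 63·(-29) = 3)
The row with r = 3 (the gcd) gives the Bezout coefficients s = 10, t = -29.
Result: 183 · (10) + 63 · (-29) = 3.

gcd(183, 63) = 3; s = 10, t = -29 (check: 183·10 + 63·(-29) = 3).


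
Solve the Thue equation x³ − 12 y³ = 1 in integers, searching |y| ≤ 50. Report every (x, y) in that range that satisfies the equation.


The equation is x³ - 12y³ = 1. For fixed y, x³ = 12·y³ + 1, so a solution requires the RHS to be a perfect cube.
Strategy: iterate y from -50 to 50, compute RHS = 12·y³ + 1, and check whether it is a (positive or negative) perfect cube.
Check small values of y:
  y = 0: RHS = 1 = (1)³ ⇒ x = 1 works.
  y = 1: RHS = 13 is not a perfect cube.
  y = -1: RHS = -11 is not a perfect cube.
  y = 2: RHS = 97 is not a perfect cube.
  y = -2: RHS = -95 is not a perfect cube.
  y = 3: RHS = 325 is not a perfect cube.
  y = -3: RHS = -323 is not a perfect cube.
Continuing the search up to |y| = 50 finds no further solutions beyond those listed.
Collected solutions: (1, 0).

Solutions (with |y| ≤ 50): (1, 0).


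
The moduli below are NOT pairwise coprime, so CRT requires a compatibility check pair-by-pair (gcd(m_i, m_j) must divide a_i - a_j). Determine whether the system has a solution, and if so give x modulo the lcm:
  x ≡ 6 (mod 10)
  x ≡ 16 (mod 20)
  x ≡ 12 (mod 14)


Moduli 10, 20, 14 are not pairwise coprime, so CRT works modulo lcm(m_i) when all pairwise compatibility conditions hold.
Pairwise compatibility: gcd(m_i, m_j) must divide a_i - a_j for every pair.
Merge one congruence at a time:
  Start: x ≡ 6 (mod 10).
  Combine with x ≡ 16 (mod 20): gcd(10, 20) = 10; 16 - 6 = 10, which IS divisible by 10, so compatible.
    Write x = 6 + 10·t and substitute into x ≡ 16 (mod 20): 10·t ≡ 16 − 6 = 10 (mod 20).
    Divide the congruence (and modulus) by g = 10: 1·t ≡ 1 (mod 2).
    So t ≡ 1 (mod 2).
    Then x = 6 + 10·1 = 16, valid modulo lcm(10, 20) = 20: x ≡ 16 (mod 20).
  Combine with x ≡ 12 (mod 14): gcd(20, 14) = 2; 12 - 16 = -4, which IS divisible by 2, so compatible.
    Write x = 16 + 20·t and substitute into x ≡ 12 (mod 14): 20·t ≡ 12 − 16 = -4 (mod 14).
    Divide the congruence (and modulus) by g = 2: 10·t ≡ -2 (mod 7).
    Reduce coefficients mod 7: 3·t ≡ 5 (mod 7).
    The inverse of 3 mod 7 is 5 (since 3·5 = 15 = 2·7 + 1), so t ≡ 5·5 = 25 ≡ 4 (mod 7).
    Then x = 16 + 20·4 = 96, valid modulo lcm(20, 14) = 140: x ≡ 96 (mod 140).
Verify: 96 mod 10 = 6, 96 mod 20 = 16, 96 mod 14 = 12.

x ≡ 96 (mod 140).


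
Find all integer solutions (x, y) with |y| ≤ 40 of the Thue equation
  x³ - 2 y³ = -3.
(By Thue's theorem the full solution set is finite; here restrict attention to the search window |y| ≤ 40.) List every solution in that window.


The equation is x³ - 2y³ = -3. For fixed y, x³ = 2·y³ − 3, so a solution requires the RHS to be a perfect cube.
Strategy: iterate y from -40 to 40, compute RHS = 2·y³ − 3, and check whether it is a (positive or negative) perfect cube.
Check small values of y:
  y = 0: RHS = -3 is not a perfect cube.
  y = 1: RHS = -1 = (-1)³ ⇒ x = -1 works.
  y = -1: RHS = -5 is not a perfect cube.
  y = 2: RHS = 13 is not a perfect cube.
  y = -2: RHS = -19 is not a perfect cube.
  y = 3: RHS = 51 is not a perfect cube.
  y = -3: RHS = -57 is not a perfect cube.
Continuing, at y = 4: RHS = 125 = (5)³ ⇒ x = 5 works.
Searching the remaining y in |y| ≤ 40 finds no further solutions.
Collected solutions: (-1, 1), (5, 4).

Solutions (with |y| ≤ 40): (-1, 1), (5, 4).


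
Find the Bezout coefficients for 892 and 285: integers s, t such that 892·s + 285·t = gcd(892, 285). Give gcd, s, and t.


Euclidean algorithm on (892, 285) — divide until remainder is 0:
  892 = 3 · 285 + 37
  285 = 7 · 37 + 26
  37 = 1 · 26 + 11
  26 = 2 · 11 + 4
  11 = 2 · 4 + 3
  4 = 1 · 3 + 1
  3 = 3 · 1 + 0
gcd(892, 285) = 1.
Track Bezout coefficients alongside the remainders: start with r₀ = 892 = a·1 + b·0 (s = 1, t = 0) and r₁ = 285 = a·0 + b·1 (s = 0, t = 1); each new remainder r_{k+1} = r_{k-1} − q_k·r_k inherits s_{k+1} = s_{k-1} − q_k·s_k, t_{k+1} = t_{k-1} − q_k·t_k, so r_k = a·s_k + b·t_k at every step:
  q = 3: r = 37, s = 1 − 3·0 = 1, t = 0 − 3·1 = -3  (check: 892·1 + 285·(-3) = 37)
  q = 7: r = 26, s = 0 − 7·1 = -7, t = 1 − 7·(-3) = 22  (check: 892·(-7) + 285·22 = 26)
  q = 1: r = 11, s = 1 − 1·(-7) = 8, t = -3 − 1·22 = -25  (check: 892·8 + 285·(-25) = 11)
  q = 2: r = 4, s = -7 − 2·8 = -23, t = 22 − 2·(-25) = 72  (check: 892·(-23) + 285·72 = 4)
  q = 2: r = 3, s = 8 − 2·(-23) = 54, t = -25 − 2·72 = -169  (check: 892·54 + 285·(-169) = 3)
  q = 1: r = 1, s = -23 − 1·54 = -77, t = 72 − 1·(-169) = 241  (check: 892·(-77) + 285·241 = 1)
The row with r = 1 (the gcd) gives the Bezout coefficients s = -77, t = 241.
Result: 892 · (-77) + 285 · (241) = 1.

gcd(892, 285) = 1; s = -77, t = 241 (check: 892·(-77) + 285·241 = 1).


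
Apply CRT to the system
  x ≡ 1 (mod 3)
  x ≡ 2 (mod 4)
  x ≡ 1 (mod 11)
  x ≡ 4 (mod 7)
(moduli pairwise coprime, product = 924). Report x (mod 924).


Product of moduli M = 3 · 4 · 11 · 7 = 924.
Merge one congruence at a time:
  Start: x ≡ 1 (mod 3).
  Combine with x ≡ 2 (mod 4); new modulus lcm = 12.
    Write x = 1 + 3·t and substitute into x ≡ 2 (mod 4): 3·t ≡ 2 − 1 = 1 (mod 4).
    The inverse of 3 mod 4 is 3 (since 3·3 = 9 = 2·4 + 1), so t ≡ 3·1 = 3 ≡ 3 (mod 4).
    Then x = 1 + 3·3 = 10, valid modulo lcm(3, 4) = 12: x ≡ 10 (mod 12).
  Combine with x ≡ 1 (mod 11); new modulus lcm = 132.
    Write x = 10 + 12·t and substitute into x ≡ 1 (mod 11): 12·t ≡ 1 − 10 = -9 (mod 11).
    Reduce coefficients mod 11: 1·t ≡ 2 (mod 11).
    So t ≡ 2 (mod 11).
    Then x = 10 + 12·2 = 34, valid modulo lcm(12, 11) = 132: x ≡ 34 (mod 132).
  Combine with x ≡ 4 (mod 7); new modulus lcm = 924.
    Write x = 34 + 132·t and substitute into x ≡ 4 (mod 7): 132·t ≡ 4 − 34 = -30 (mod 7).
    Reduce coefficients mod 7: 6·t ≡ 5 (mod 7).
    The inverse of 6 mod 7 is 6 (since 6·6 = 36 = 5·7 + 1), so t ≡ 6·5 = 30 ≡ 2 (mod 7).
    Then x = 34 + 132·2 = 298, valid modulo lcm(132, 7) = 924: x ≡ 298 (mod 924).
Verify against each original: 298 mod 3 = 1, 298 mod 4 = 2, 298 mod 11 = 1, 298 mod 7 = 4.

x ≡ 298 (mod 924).


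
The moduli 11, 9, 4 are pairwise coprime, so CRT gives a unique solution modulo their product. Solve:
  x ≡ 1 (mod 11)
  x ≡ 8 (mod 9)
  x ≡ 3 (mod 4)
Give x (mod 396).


Moduli 11, 9, 4 are pairwise coprime; by CRT there is a unique solution modulo M = 11 · 9 · 4 = 396.
Solve pairwise, accumulating the modulus:
  Start with x ≡ 1 (mod 11).
  Combine with x ≡ 8 (mod 9): since gcd(11, 9) = 1, we get a unique residue mod 99.
    Write x = 1 + 11·t and substitute into x ≡ 8 (mod 9): 11·t ≡ 8 − 1 = 7 (mod 9).
    Reduce coefficients mod 9: 2·t ≡ 7 (mod 9).
    The inverse of 2 mod 9 is 5 (since 2·5 = 10 = 1·9 + 1), so t ≡ 5·7 = 35 ≡ 8 (mod 9).
    Then x = 1 + 11·8 = 89, valid modulo lcm(11, 9) = 99: x ≡ 89 (mod 99).
  Combine with x ≡ 3 (mod 4): since gcd(99, 4) = 1, we get a unique residue mod 396.
    Write x = 89 + 99·t and substitute into x ≡ 3 (mod 4): 99·t ≡ 3 − 89 = -86 (mod 4).
    Reduce coefficients mod 4: 3·t ≡ 2 (mod 4).
    The inverse of 3 mod 4 is 3 (since 3·3 = 9 = 2·4 + 1), so t ≡ 3·2 = 6 ≡ 2 (mod 4).
    Then x = 89 + 99·2 = 287, valid modulo lcm(99, 4) = 396: x ≡ 287 (mod 396).
Verify: 287 mod 11 = 1 ✓, 287 mod 9 = 8 ✓, 287 mod 4 = 3 ✓.

x ≡ 287 (mod 396).


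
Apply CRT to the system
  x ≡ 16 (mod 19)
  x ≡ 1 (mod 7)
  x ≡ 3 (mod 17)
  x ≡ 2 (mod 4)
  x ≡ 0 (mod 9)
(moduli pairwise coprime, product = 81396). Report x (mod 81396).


Product of moduli M = 19 · 7 · 17 · 4 · 9 = 81396.
Merge one congruence at a time:
  Start: x ≡ 16 (mod 19).
  Combine with x ≡ 1 (mod 7); new modulus lcm = 133.
    Write x = 16 + 19·t and substitute into x ≡ 1 (mod 7): 19·t ≡ 1 − 16 = -15 (mod 7).
    Reduce coefficients mod 7: 5·t ≡ 6 (mod 7).
    The inverse of 5 mod 7 is 3 (since 5·3 = 15 = 2·7 + 1), so t ≡ 3·6 = 18 ≡ 4 (mod 7).
    Then x = 16 + 19·4 = 92, valid modulo lcm(19, 7) = 133: x ≡ 92 (mod 133).
  Combine with x ≡ 3 (mod 17); new modulus lcm = 2261.
    Write x = 92 + 133·t and substitute into x ≡ 3 (mod 17): 133·t ≡ 3 − 92 = -89 (mod 17).
    Reduce coefficients mod 17: 14·t ≡ 13 (mod 17).
    The inverse of 14 mod 17 is 11 (since 14·11 = 154 = 9·17 + 1), so t ≡ 11·13 = 143 ≡ 7 (mod 17).
    Then x = 92 + 133·7 = 1023, valid modulo lcm(133, 17) = 2261: x ≡ 1023 (mod 2261).
  Combine with x ≡ 2 (mod 4); new modulus lcm = 9044.
    Write x = 1023 + 2261·t and substitute into x ≡ 2 (mod 4): 2261·t ≡ 2 − 1023 = -1021 (mod 4).
    Reduce coefficients mod 4: 1·t ≡ 3 (mod 4).
    So t ≡ 3 (mod 4).
    Then x = 1023 + 2261·3 = 7806, valid modulo lcm(2261, 4) = 9044: x ≡ 7806 (mod 9044).
  Combine with x ≡ 0 (mod 9); new modulus lcm = 81396.
    Write x = 7806 + 9044·t and substitute into x ≡ 0 (mod 9): 9044·t ≡ 0 − 7806 = -7806 (mod 9).
    Reduce coefficients mod 9: 8·t ≡ 6 (mod 9).
    The inverse of 8 mod 9 is 8 (since 8·8 = 64 = 7·9 + 1), so t ≡ 8·6 = 48 ≡ 3 (mod 9).
    Then x = 7806 + 9044·3 = 34938, valid modulo lcm(9044, 9) = 81396: x ≡ 34938 (mod 81396).
Verify against each original: 34938 mod 19 = 16, 34938 mod 7 = 1, 34938 mod 17 = 3, 34938 mod 4 = 2, 34938 mod 9 = 0.

x ≡ 34938 (mod 81396).


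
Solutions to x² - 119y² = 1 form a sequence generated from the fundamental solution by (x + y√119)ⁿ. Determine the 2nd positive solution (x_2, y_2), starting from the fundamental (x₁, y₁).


Step 1: Find the fundamental solution (x₁, y₁) of x² - 119y² = 1.
  Expand √119 as a continued fraction. a₀ = ⌊√119⌋ = 10; iterate m_{k+1} = d_k·a_k − m_k, d_{k+1} = (119 − m_{k+1}²)/d_k, a_{k+1} = ⌊(a₀ + m_{k+1})/d_{k+1}⌋ (starting m₀ = 0, d₀ = 1), with convergents p_k = a_k·p_{k-1} + p_{k-2}, q_k = a_k·q_{k-1} + q_{k-2} (p₋₁ = 1, q₋₁ = 0):
  k = 0: a₀ = 10; p₀/q₀ = 10/1; p₀² − 119·q₀² = 100 − 119 = -19.
  k = 1: m = 10, d = 19, a = ⌊(10 + 10)/19⌋ = 1; p/q = (1·10 + 1)/(1·1 + 0) = 11/1; p² − 119·q² = 121 − 119 = 2.
  k = 2: m = 9, d = 2, a = ⌊(10 + 9)/2⌋ = 9; p/q = (9·11 + 10)/(9·1 + 1) = 109/10; p² − 119·q² = 11881 − 11900 = -19.
  k = 3: m = 9, d = 19, a = ⌊(10 + 9)/19⌋ = 1; p/q = (1·109 + 11)/(1·10 + 1) = 120/11; p² − 119·q² = 14400 − 14399 = 1.
  The first convergent with p² − 119·q² = 1 gives the fundamental solution (x₁, y₁) = (120, 11).
Step 2: Apply the recurrence (x_{n+1}, y_{n+1}) = (x₁x_n + 119y₁y_n, x₁y_n + y₁x_n) repeatedly.
  From (x_1, y_1) = (120, 11): x_2 = 120·120 + 119·11·11 = 28799; y_2 = 120·11 + 11·120 = 2640.
Step 3: Verify x_2² - 119·y_2² = 829382401 - 829382400 = 1 (should be 1). ✓

(x_1, y_1) = (120, 11); (x_2, y_2) = (28799, 2640).


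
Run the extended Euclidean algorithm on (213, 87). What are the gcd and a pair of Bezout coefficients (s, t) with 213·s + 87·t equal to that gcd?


Euclidean algorithm on (213, 87) — divide until remainder is 0:
  213 = 2 · 87 + 39
  87 = 2 · 39 + 9
  39 = 4 · 9 + 3
  9 = 3 · 3 + 0
gcd(213, 87) = 3.
Track Bezout coefficients alongside the remainders: start with r₀ = 213 = a·1 + b·0 (s = 1, t = 0) and r₁ = 87 = a·0 + b·1 (s = 0, t = 1); each new remainder r_{k+1} = r_{k-1} − q_k·r_k inherits s_{k+1} = s_{k-1} − q_k·s_k, t_{k+1} = t_{k-1} − q_k·t_k, so r_k = a·s_k + b·t_k at every step:
  q = 2: r = 39, s = 1 − 2·0 = 1, t = 0 − 2·1 = -2  (check: 213·1 + 87·(-2) = 39)
  q = 2: r = 9, s = 0 − 2·1 = -2, t = 1 − 2·(-2) = 5  (check: 213·(-2) + 87·5 = 9)
  q = 4: r = 3, s = 1 − 4·(-2) = 9, t = -2 − 4·5 = -22  (check: 213·9 + 87·(-22) = 3)
The row with r = 3 (the gcd) gives the Bezout coefficients s = 9, t = -22.
Result: 213 · (9) + 87 · (-22) = 3.

gcd(213, 87) = 3; s = 9, t = -22 (check: 213·9 + 87·(-22) = 3).


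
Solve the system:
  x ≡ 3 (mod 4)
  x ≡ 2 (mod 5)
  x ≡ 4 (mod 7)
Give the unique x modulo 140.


Moduli 4, 5, 7 are pairwise coprime; by CRT there is a unique solution modulo M = 4 · 5 · 7 = 140.
Solve pairwise, accumulating the modulus:
  Start with x ≡ 3 (mod 4).
  Combine with x ≡ 2 (mod 5): since gcd(4, 5) = 1, we get a unique residue mod 20.
    Write x = 3 + 4·t and substitute into x ≡ 2 (mod 5): 4·t ≡ 2 − 3 = -1 (mod 5).
    Reduce coefficients mod 5: 4·t ≡ 4 (mod 5).
    The inverse of 4 mod 5 is 4 (since 4·4 = 16 = 3·5 + 1), so t ≡ 4·4 = 16 ≡ 1 (mod 5).
    Then x = 3 + 4·1 = 7, valid modulo lcm(4, 5) = 20: x ≡ 7 (mod 20).
  Combine with x ≡ 4 (mod 7): since gcd(20, 7) = 1, we get a unique residue mod 140.
    Write x = 7 + 20·t and substitute into x ≡ 4 (mod 7): 20·t ≡ 4 − 7 = -3 (mod 7).
    Reduce coefficients mod 7: 6·t ≡ 4 (mod 7).
    The inverse of 6 mod 7 is 6 (since 6·6 = 36 = 5·7 + 1), so t ≡ 6·4 = 24 ≡ 3 (mod 7).
    Then x = 7 + 20·3 = 67, valid modulo lcm(20, 7) = 140: x ≡ 67 (mod 140).
Verify: 67 mod 4 = 3 ✓, 67 mod 5 = 2 ✓, 67 mod 7 = 4 ✓.

x ≡ 67 (mod 140).


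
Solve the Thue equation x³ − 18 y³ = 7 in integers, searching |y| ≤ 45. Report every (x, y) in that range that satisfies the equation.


The equation is x³ - 18y³ = 7. For fixed y, x³ = 18·y³ + 7, so a solution requires the RHS to be a perfect cube.
Strategy: iterate y from -45 to 45, compute RHS = 18·y³ + 7, and check whether it is a (positive or negative) perfect cube.
Check small values of y:
  y = 0: RHS = 7 is not a perfect cube.
  y = 1: RHS = 25 is not a perfect cube.
  y = -1: RHS = -11 is not a perfect cube.
  y = 2: RHS = 151 is not a perfect cube.
  y = -2: RHS = -137 is not a perfect cube.
  y = 3: RHS = 493 is not a perfect cube.
  y = -3: RHS = -479 is not a perfect cube.
Continuing the search up to |y| = 45 finds no solutions either.
No (x, y) in the scanned range satisfies the equation.

No integer solutions with |y| ≤ 45.


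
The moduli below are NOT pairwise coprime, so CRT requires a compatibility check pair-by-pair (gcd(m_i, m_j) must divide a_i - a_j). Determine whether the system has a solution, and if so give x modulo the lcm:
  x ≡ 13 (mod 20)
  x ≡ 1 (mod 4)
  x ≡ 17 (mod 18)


Moduli 20, 4, 18 are not pairwise coprime, so CRT works modulo lcm(m_i) when all pairwise compatibility conditions hold.
Pairwise compatibility: gcd(m_i, m_j) must divide a_i - a_j for every pair.
Merge one congruence at a time:
  Start: x ≡ 13 (mod 20).
  Combine with x ≡ 1 (mod 4): gcd(20, 4) = 4; 1 - 13 = -12, which IS divisible by 4, so compatible.
    Write x = 13 + 20·t and substitute into x ≡ 1 (mod 4): 20·t ≡ 1 − 13 = -12 (mod 4).
    Divide the congruence (and modulus) by g = 4: 5·t ≡ -3 (mod 1).
    Modulo 1 every t works; take t = 0.
    Then x = 13 + 20·0 = 13, valid modulo lcm(20, 4) = 20: x ≡ 13 (mod 20).
  Combine with x ≡ 17 (mod 18): gcd(20, 18) = 2; 17 - 13 = 4, which IS divisible by 2, so compatible.
    Write x = 13 + 20·t and substitute into x ≡ 17 (mod 18): 20·t ≡ 17 − 13 = 4 (mod 18).
    Divide the congruence (and modulus) by g = 2: 10·t ≡ 2 (mod 9).
    Reduce coefficients mod 9: 1·t ≡ 2 (mod 9).
    So t ≡ 2 (mod 9).
    Then x = 13 + 20·2 = 53, valid modulo lcm(20, 18) = 180: x ≡ 53 (mod 180).
Verify: 53 mod 20 = 13, 53 mod 4 = 1, 53 mod 18 = 17.

x ≡ 53 (mod 180).


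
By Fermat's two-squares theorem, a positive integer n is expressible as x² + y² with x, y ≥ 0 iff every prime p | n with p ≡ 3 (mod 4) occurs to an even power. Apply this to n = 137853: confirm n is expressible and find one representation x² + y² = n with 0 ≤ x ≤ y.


Step 1: Factor n = 137853 = 3^2 · 17^2 · 53.
Step 2: Check the mod-4 condition on each prime factor: 3 ≡ 3 (mod 4), exponent 2 (must be even); 17 ≡ 1 (mod 4), exponent 2; 53 ≡ 1 (mod 4), exponent 1.
All primes ≡ 3 (mod 4) appear to even exponent (or don't appear), so by the two-squares theorem n IS expressible as a sum of two squares.
Step 3: Build a representation. Group n = k² · m with k = 3 and m = 17 · 17 · 53 = 15317 (a product of primes ≡ 1 (mod 4)); a representation of m scales to one of n via (k·x)² + (k·y)² = k²(x² + y²). Each prime p ≡ 1 (mod 4) is itself a sum of two squares; find a² by testing p − a² for a perfect square:
  17: 17 − 1² = 16 = 4² ⇒ 17 = 1² + 4².
  53: 53 − 1² = 52, 53 − 2² = 49 = 7² ⇒ 53 = 2² + 7².
  Combine using the Brahmagupta–Fibonacci identity (a² + b²)(c² + d²) = (ac − bd)² + (ad + bc)² = (ac + bd)² + (ad − bc)²:
  17 · 17 = 289: from (1² + 4²)(1² + 4²), take (1·1 − 4·4, 1·4 + 4·1) = (1 − 16, 4 + 4) = (-15, 8); dropping signs (only squares matter) gives (15, 8); check 15² + 8² = 225 + 64 = 289 ✓.
  289 · 53 = 15317: from (15² + 8²)(2² + 7²), take (15·2 − 8·7, 15·7 + 8·2) = (30 − 56, 105 + 16) = (-26, 121); dropping signs (only squares matter) gives (26, 121); check 26² + 121² = 676 + 14641 = 15317 ✓.
  Scale by k = 3: (3·26, 3·121) = (78, 363).
Step 4: Order so x ≤ y and verify: 78² + 363² = 6084 + 131769 = 137853 = n. ✓

n = 137853 = 78² + 363² (one valid representation with x ≤ y).


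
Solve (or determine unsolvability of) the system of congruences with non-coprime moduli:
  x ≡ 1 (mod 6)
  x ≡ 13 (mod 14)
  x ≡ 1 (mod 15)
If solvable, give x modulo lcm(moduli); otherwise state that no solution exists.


Moduli 6, 14, 15 are not pairwise coprime, so CRT works modulo lcm(m_i) when all pairwise compatibility conditions hold.
Pairwise compatibility: gcd(m_i, m_j) must divide a_i - a_j for every pair.
Merge one congruence at a time:
  Start: x ≡ 1 (mod 6).
  Combine with x ≡ 13 (mod 14): gcd(6, 14) = 2; 13 - 1 = 12, which IS divisible by 2, so compatible.
    Write x = 1 + 6·t and substitute into x ≡ 13 (mod 14): 6·t ≡ 13 − 1 = 12 (mod 14).
    Divide the congruence (and modulus) by g = 2: 3·t ≡ 6 (mod 7).
    The inverse of 3 mod 7 is 5 (since 3·5 = 15 = 2·7 + 1), so t ≡ 5·6 = 30 ≡ 2 (mod 7).
    Then x = 1 + 6·2 = 13, valid modulo lcm(6, 14) = 42: x ≡ 13 (mod 42).
  Combine with x ≡ 1 (mod 15): gcd(42, 15) = 3; 1 - 13 = -12, which IS divisible by 3, so compatible.
    Write x = 13 + 42·t and substitute into x ≡ 1 (mod 15): 42·t ≡ 1 − 13 = -12 (mod 15).
    Divide the congruence (and modulus) by g = 3: 14·t ≡ -4 (mod 5).
    Reduce coefficients mod 5: 4·t ≡ 1 (mod 5).
    The inverse of 4 mod 5 is 4 (since 4·4 = 16 = 3·5 + 1), so t ≡ 4·1 = 4 ≡ 4 (mod 5).
    Then x = 13 + 42·4 = 181, valid modulo lcm(42, 15) = 210: x ≡ 181 (mod 210).
Verify: 181 mod 6 = 1, 181 mod 14 = 13, 181 mod 15 = 1.

x ≡ 181 (mod 210).
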